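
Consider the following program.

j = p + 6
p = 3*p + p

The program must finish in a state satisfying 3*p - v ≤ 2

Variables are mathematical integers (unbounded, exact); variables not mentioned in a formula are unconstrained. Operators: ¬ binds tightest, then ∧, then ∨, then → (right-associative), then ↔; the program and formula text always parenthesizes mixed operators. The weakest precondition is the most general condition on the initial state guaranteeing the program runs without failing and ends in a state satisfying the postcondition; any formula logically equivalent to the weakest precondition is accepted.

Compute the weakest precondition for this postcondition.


Working backward. After the program, the postcondition 3*p - v ≤ 2 must hold; in canonical form it is 3*p ≤ v + 2.
Before p := 3*p + p: 12*p ≤ v + 2
Before j := p + 6: 12*p ≤ v + 2
Answer: WP = 12*p ≤ v + 2


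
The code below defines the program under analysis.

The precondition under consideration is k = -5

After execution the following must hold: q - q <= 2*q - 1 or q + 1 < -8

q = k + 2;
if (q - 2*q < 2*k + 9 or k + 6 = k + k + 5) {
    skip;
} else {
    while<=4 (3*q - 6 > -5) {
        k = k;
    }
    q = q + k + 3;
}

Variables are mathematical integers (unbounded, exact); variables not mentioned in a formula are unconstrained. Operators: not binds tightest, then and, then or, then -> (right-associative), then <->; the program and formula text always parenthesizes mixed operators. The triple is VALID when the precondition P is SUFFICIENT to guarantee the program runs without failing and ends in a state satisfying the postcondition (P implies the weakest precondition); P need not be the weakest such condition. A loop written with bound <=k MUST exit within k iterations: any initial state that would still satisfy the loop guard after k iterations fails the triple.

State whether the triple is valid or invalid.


Working backward. After the program, the postcondition q - q <= 2*q - 1 or q + 1 < -8 must hold; in canonical form it is 2*q >= 1 or q < -9.
Then branch requires 2*q >= 1 or q < -9; else branch requires (3*q > 1 -> ((3*q > 1 -> ((3*q > 1 -> ((3*q > 1 -> ((not (3*q > 1)) and (2*k + 2*q >= -5 or k + q < -12))) and ((not (3*q > 1)) -> (2*k + 2*q >= -5 or k + q < -12)))) and ((not (3*q > 1)) -> (2*k + 2*q >= -5 or k + q < -12)))) and ((not (3*q > 1)) -> (2*k + 2*q >= -5 or k + q < -12)))) and ((not (3*q > 1)) -> (2*k + 2*q >= -5 or k + q < -12)).
Before the if: ((2*k + q > -9 or k = 1) -> (2*q >= 1 or q < -9)) and ((not (2*k + q > -9 or k = 1)) -> ((3*q > 1 -> ((3*q > 1 -> ((3*q > 1 -> ((3*q > 1 -> ((not (3*q > 1)) and (2*k + 2*q >= -5 or k + q < -12))) and ((not (3*q > 1)) -> (2*k + 2*q >= -5 or k + q < -12)))) and ((not (3*q > 1)) -> (2*k + 2*q >= -5 or k + q < -12)))) and ((not (3*q > 1)) -> (2*k + 2*q >= -5 or k + q < -12)))) and ((not (3*q > 1)) -> (2*k + 2*q >= -5 or k + q < -12))))
Before q := k + 2: ((3*k > -11 or k = 1) -> (2*k >= -3 or k < -11)) and ((not (3*k > -11 or k = 1)) -> ((3*k > -5 -> ((3*k > -5 -> ((3*k > -5 -> ((3*k > -5 -> ((not (3*k > -5)) and (4*k >= -9 or 2*k < -14))) and ((not (3*k > -5)) -> (4*k >= -9 or 2*k < -14)))) and ((not (3*k > -5)) -> (4*k >= -9 or 2*k < -14)))) and ((not (3*k > -5)) -> (4*k >= -9 or 2*k < -14)))) and ((not (3*k > -5)) -> (4*k >= -9 or 2*k < -14))))
The weakest precondition is ((3*k > -11 or k = 1) -> (2*k >= -3 or k < -11)) and ((not (3*k > -11 or k = 1)) -> ((3*k > -5 -> ((3*k > -5 -> ((3*k > -5 -> ((3*k > -5 -> ((not (3*k > -5)) and (4*k >= -9 or 2*k < -14))) and ((not (3*k > -5)) -> (4*k >= -9 or 2*k < -14)))) and ((not (3*k > -5)) -> (4*k >= -9 or 2*k < -14)))) and ((not (3*k > -5)) -> (4*k >= -9 or 2*k < -14)))) and ((not (3*k > -5)) -> (4*k >= -9 or 2*k < -14)))).
Check whether k = -5 implies it.
Countermodel: at the initial state k = -5, the precondition holds but the weakest precondition fails.
Answer: invalid


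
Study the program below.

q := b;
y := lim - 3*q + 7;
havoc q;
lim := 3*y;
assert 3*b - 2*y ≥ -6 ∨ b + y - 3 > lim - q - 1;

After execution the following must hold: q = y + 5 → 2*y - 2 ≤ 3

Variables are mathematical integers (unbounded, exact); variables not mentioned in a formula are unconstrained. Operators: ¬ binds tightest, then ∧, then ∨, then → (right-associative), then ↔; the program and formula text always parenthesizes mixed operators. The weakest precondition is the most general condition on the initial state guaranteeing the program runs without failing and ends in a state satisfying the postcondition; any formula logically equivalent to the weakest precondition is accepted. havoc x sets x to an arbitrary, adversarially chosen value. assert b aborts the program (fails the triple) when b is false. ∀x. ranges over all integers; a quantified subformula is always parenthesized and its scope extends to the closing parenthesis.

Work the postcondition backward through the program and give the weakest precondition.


Working backward. After the program, the postcondition q = y + 5 → 2*y - 2 ≤ 3 must hold; in canonical form it is q = y + 5 → 2*y ≤ 5.
Before assert 3*b - 2*y ≥ -6 ∨ b + y - 3 > lim - q - 1: (3*b ≥ 2*y - 6 ∨ b + q + y > lim + 2) ∧ (q = y + 5 → 2*y ≤ 5)
Before lim := 3*y: (3*b ≥ 2*y - 6 ∨ b + q > 2*y + 2) ∧ (q = y + 5 → 2*y ≤ 5)
Before havoc q: ∀q_1. ((3*b ≥ 2*y - 6 ∨ b + q_1 > 2*y + 2) ∧ (q_1 = y + 5 → 2*y ≤ 5))
Before y := lim - 3*q + 7: ∀q_1. ((3*b + 6*q ≥ 2*lim + 8 ∨ b + 6*q + q_1 > 2*lim + 16) ∧ (3*q + q_1 = lim + 12 → 2*lim ≤ 6*q - 9))
Before q := b: ∀q_1. ((9*b ≥ 2*lim + 8 ∨ 7*b + q_1 > 2*lim + 16) ∧ (3*b + q_1 = lim + 12 → 2*lim ≤ 6*b - 9))
Answer: WP = ∀q_1. ((9*b ≥ 2*lim + 8 ∨ 7*b + q_1 > 2*lim + 16) ∧ (3*b + q_1 = lim + 12 → 2*lim ≤ 6*b - 9))


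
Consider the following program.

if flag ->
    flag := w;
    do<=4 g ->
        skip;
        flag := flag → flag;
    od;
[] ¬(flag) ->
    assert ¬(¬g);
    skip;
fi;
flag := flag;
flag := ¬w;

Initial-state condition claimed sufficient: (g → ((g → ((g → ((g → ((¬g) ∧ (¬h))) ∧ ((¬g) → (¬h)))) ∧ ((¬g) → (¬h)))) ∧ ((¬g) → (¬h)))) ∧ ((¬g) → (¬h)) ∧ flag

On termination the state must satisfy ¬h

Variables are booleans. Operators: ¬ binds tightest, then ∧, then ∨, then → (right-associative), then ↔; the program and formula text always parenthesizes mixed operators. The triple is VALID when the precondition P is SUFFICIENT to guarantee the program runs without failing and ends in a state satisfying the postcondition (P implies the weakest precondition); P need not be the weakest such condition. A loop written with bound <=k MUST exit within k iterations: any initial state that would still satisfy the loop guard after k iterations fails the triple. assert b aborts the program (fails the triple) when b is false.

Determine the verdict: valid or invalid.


Working backward. After the program, ¬h must hold.
Before flag := ¬w: ¬h
Before flag := flag: ¬h
Then branch requires (g → ((g → ((g → ((g → ((¬g) ∧ (¬h))) ∧ ((¬g) → (¬h)))) ∧ ((¬g) → (¬h)))) ∧ ((¬g) → (¬h)))) ∧ ((¬g) → (¬h)); else branch requires g ∧ (¬h).
Before the if: (flag → ((g → ((g → ((g → ((g → ((¬g) ∧ (¬h))) ∧ ((¬g) → (¬h)))) ∧ ((¬g) → (¬h)))) ∧ ((¬g) → (¬h)))) ∧ ((¬g) → (¬h)))) ∧ ((¬flag) → (g ∧ (¬h)))
The weakest precondition is (flag → ((g → ((g → ((g → ((g → ((¬g) ∧ (¬h))) ∧ ((¬g) → (¬h)))) ∧ ((¬g) → (¬h)))) ∧ ((¬g) → (¬h)))) ∧ ((¬g) → (¬h)))) ∧ ((¬flag) → (g ∧ (¬h))).
Check whether (g → ((g → ((g → ((g → ((¬g) ∧ (¬h))) ∧ ((¬g) → (¬h)))) ∧ ((¬g) → (¬h)))) ∧ ((¬g) → (¬h)))) ∧ ((¬g) → (¬h)) ∧ flag implies it.
Every state satisfying the precondition satisfies the weakest precondition: the implication holds.
Answer: valid


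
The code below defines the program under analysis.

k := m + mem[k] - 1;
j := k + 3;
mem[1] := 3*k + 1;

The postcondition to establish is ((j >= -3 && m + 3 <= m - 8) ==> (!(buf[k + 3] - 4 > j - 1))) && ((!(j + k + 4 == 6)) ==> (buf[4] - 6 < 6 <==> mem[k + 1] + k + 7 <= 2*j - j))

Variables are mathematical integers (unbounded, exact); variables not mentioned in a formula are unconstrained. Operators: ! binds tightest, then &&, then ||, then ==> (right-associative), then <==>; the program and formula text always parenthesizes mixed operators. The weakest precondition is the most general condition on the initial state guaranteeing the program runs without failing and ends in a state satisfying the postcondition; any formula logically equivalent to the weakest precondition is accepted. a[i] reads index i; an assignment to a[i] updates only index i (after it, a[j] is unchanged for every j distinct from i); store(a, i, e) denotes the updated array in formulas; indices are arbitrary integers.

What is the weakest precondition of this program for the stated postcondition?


Working backward. After the program, the postcondition ((j >= -3 && m + 3 <= m - 8) ==> (!(buf[k + 3] - 4 > j - 1))) && ((!(j + k + 4 == 6)) ==> (buf[4] - 6 < 6 <==> mem[k + 1] + k + 7 <= 2*j - j)) must hold; in canonical form it is (!(j + k == 2)) ==> (buf[4] < 12 <==> mem[k + 1] + k <= j - 7).
Before mem[1] := 3*k + 1: (!(j + k == 2)) ==> (buf[4] < 12 <==> store(mem, 1, 3*k + 1)[k + 1] + k <= j - 7)
Before j := k + 3: (!(2*k == -1)) ==> (buf[4] < 12 <==> store(mem, 1, 3*k + 1)[k + 1] <= -4)
Before k := m + mem[k] - 1: (!(2*mem[k] + 2*m == 1)) ==> (buf[4] < 12 <==> store(mem, 1, 3*mem[k] + 3*m - 2)[mem[k] + m] <= -4)
Answer: WP = (!(2*mem[k] + 2*m == 1)) ==> (buf[4] < 12 <==> store(mem, 1, 3*mem[k] + 3*m - 2)[mem[k] + m] <= -4)


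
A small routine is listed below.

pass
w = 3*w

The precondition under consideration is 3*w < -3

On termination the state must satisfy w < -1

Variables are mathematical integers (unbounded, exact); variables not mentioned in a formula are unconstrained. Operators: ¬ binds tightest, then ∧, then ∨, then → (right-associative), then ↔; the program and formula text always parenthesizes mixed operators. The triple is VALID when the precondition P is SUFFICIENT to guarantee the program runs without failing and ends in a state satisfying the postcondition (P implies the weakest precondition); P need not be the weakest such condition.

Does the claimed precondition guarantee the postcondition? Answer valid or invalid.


Working backward. After the program, w < -1 must hold.
Before w := 3*w: 3*w < -1
Before skip: 3*w < -1
The weakest precondition is 3*w < -1.
Check whether 3*w < -3 implies it.
Every state satisfying the precondition satisfies the weakest precondition: the implication holds.
Answer: valid


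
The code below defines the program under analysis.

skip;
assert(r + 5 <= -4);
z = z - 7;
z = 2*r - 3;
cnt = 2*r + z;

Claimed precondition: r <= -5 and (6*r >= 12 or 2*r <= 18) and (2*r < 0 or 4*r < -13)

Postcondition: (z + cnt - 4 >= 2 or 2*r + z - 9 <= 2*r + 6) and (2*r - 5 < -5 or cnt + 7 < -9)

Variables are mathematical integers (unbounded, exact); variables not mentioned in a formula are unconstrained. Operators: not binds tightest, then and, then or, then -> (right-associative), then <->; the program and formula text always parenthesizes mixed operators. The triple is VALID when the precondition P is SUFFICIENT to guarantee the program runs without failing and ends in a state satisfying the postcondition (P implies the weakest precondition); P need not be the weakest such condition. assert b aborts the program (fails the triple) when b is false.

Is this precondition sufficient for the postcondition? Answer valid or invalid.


Working backward. After the program, the postcondition (z + cnt - 4 >= 2 or 2*r + z - 9 <= 2*r + 6) and (2*r - 5 < -5 or cnt + 7 < -9) must hold; in canonical form it is (cnt + z >= 6 or z <= 15) and (2*r < 0 or cnt < -16).
Before cnt := 2*r + z: (2*r + 2*z >= 6 or z <= 15) and (2*r < 0 or 2*r + z < -16)
Before z := 2*r - 3: (6*r >= 12 or 2*r <= 18) and (2*r < 0 or 4*r < -13)
Before z := z - 7: (6*r >= 12 or 2*r <= 18) and (2*r < 0 or 4*r < -13)
Before assert r + 5 <= -4: r <= -9 and (6*r >= 12 or 2*r <= 18) and (2*r < 0 or 4*r < -13)
Before skip: r <= -9 and (6*r >= 12 or 2*r <= 18) and (2*r < 0 or 4*r < -13)
The weakest precondition is r <= -9 and (6*r >= 12 or 2*r <= 18) and (2*r < 0 or 4*r < -13).
Check whether r <= -5 and (6*r >= 12 or 2*r <= 18) and (2*r < 0 or 4*r < -13) implies it.
Countermodel: at the initial state r = -8, the precondition holds but the weakest precondition fails.
Answer: invalid


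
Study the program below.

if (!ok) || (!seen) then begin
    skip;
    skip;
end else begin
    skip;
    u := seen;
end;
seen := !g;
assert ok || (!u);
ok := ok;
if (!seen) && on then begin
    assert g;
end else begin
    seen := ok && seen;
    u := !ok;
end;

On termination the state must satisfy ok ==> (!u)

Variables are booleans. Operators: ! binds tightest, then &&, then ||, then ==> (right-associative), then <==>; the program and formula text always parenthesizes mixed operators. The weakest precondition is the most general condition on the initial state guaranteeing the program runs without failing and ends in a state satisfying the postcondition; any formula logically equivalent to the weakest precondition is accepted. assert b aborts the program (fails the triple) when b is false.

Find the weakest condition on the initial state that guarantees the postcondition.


Working backward. After the program, ok ==> (!u) must hold.
Then branch requires g && (ok ==> (!u)); else branch requires true.
Before the if: ((!seen) && on) ==> (g && (ok ==> (!u)))
Before ok := ok: ((!seen) && on) ==> (g && (ok ==> (!u)))
Before assert ok || (!u): (ok || (!u)) && (((!seen) && on) ==> (g && (ok ==> (!u))))
Before seen := !g: (ok || (!u)) && ((g && on) ==> (g && (ok ==> (!u))))
Then branch requires (ok || (!u)) && ((g && on) ==> (g && (ok ==> (!u)))); else branch requires (ok || (!seen)) && ((g && on) ==> (g && (ok ==> (!seen)))).
Before the if: (((!ok) || (!seen)) ==> ((ok || (!u)) && ((g && on) ==> (g && (ok ==> (!u)))))) && ((!((!ok) || (!seen))) ==> ((ok || (!seen)) && ((g && on) ==> (g && (ok ==> (!seen))))))
Answer: WP = (((!ok) || (!seen)) ==> ((ok || (!u)) && ((g && on) ==> (g && (ok ==> (!u)))))) && ((!((!ok) || (!seen))) ==> ((ok || (!seen)) && ((g && on) ==> (g && (ok ==> (!seen))))))


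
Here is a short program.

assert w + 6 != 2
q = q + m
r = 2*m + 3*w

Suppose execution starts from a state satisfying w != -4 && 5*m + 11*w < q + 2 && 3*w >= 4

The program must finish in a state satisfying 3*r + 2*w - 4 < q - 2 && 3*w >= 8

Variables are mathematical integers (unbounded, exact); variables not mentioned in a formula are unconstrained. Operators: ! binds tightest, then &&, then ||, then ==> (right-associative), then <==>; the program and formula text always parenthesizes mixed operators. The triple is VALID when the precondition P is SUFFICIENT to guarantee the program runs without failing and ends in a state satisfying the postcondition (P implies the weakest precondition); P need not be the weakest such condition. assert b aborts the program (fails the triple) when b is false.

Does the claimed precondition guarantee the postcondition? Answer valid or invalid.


Working backward. After the program, the postcondition 3*r + 2*w - 4 < q - 2 && 3*w >= 8 must hold; in canonical form it is 3*r + 2*w < q + 2 && 3*w >= 8.
Before r := 2*m + 3*w: 6*m + 11*w < q + 2 && 3*w >= 8
Before q := q + m: 5*m + 11*w < q + 2 && 3*w >= 8
Before assert w + 6 != 2: w != -4 && 5*m + 11*w < q + 2 && 3*w >= 8
The weakest precondition is w != -4 && 5*m + 11*w < q + 2 && 3*w >= 8.
Check whether w != -4 && 5*m + 11*w < q + 2 && 3*w >= 4 implies it.
Countermodel: at the initial state m = 0, q = 21, w = 2, the precondition holds but the weakest precondition fails.
Answer: invalid


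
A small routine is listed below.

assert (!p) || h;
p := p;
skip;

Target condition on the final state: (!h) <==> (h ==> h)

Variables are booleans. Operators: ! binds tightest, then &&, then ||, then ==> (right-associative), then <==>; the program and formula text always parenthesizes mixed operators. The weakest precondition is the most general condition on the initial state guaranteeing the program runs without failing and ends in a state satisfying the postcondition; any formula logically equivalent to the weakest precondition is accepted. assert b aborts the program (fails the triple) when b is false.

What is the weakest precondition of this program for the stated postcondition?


Working backward. After the program, the postcondition (!h) <==> (h ==> h) must hold; in canonical form it is !h.
Before skip: !h
Before p := p: !h
Before assert (!p) || h: ((!p) || h) && (!h)
Answer: WP = ((!p) || h) && (!h)


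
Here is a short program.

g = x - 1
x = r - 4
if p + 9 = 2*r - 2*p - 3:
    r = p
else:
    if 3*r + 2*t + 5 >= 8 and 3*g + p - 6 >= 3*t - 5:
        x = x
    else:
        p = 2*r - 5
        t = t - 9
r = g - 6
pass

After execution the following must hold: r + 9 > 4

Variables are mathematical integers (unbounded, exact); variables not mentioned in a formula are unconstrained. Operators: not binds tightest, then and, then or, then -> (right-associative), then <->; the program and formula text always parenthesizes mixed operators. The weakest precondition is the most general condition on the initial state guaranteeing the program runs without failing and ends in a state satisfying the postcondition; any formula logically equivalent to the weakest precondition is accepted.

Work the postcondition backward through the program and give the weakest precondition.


Working backward. After the program, the postcondition r + 9 > 4 must hold; in canonical form it is r > -5.
Before skip: r > -5
Before r := g - 6: g > 1
Then branch requires g > 1; else branch requires ((3*r + 2*t >= 3 and 3*g + p >= 3*t + 1) -> g > 1) and ((not (3*r + 2*t >= 3 and 3*g + p >= 3*t + 1)) -> g > 1).
Before the if: (3*p = 2*r - 12 -> g > 1) and ((not (3*p = 2*r - 12)) -> (((3*r + 2*t >= 3 and 3*g + p >= 3*t + 1) -> g > 1) and ((not (3*r + 2*t >= 3 and 3*g + p >= 3*t + 1)) -> g > 1)))
Before x := r - 4: (3*p = 2*r - 12 -> g > 1) and ((not (3*p = 2*r - 12)) -> (((3*r + 2*t >= 3 and 3*g + p >= 3*t + 1) -> g > 1) and ((not (3*r + 2*t >= 3 and 3*g + p >= 3*t + 1)) -> g > 1)))
Before g := x - 1: (3*p = 2*r - 12 -> x > 2) and ((not (3*p = 2*r - 12)) -> (((3*r + 2*t >= 3 and p + 3*x >= 3*t + 4) -> x > 2) and ((not (3*r + 2*t >= 3 and p + 3*x >= 3*t + 4)) -> x > 2)))
Answer: WP = (3*p = 2*r - 12 -> x > 2) and ((not (3*p = 2*r - 12)) -> (((3*r + 2*t >= 3 and p + 3*x >= 3*t + 4) -> x > 2) and ((not (3*r + 2*t >= 3 and p + 3*x >= 3*t + 4)) -> x > 2)))


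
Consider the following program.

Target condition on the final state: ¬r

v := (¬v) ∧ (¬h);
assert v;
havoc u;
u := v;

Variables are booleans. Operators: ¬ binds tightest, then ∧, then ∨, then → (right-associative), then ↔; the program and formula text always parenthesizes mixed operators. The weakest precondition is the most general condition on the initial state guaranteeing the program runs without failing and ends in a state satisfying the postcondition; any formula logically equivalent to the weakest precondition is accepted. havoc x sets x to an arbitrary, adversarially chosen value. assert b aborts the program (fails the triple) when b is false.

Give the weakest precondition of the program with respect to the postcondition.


Working backward. After the program, ¬r must hold.
Before u := v: ¬r
Before havoc u: ¬r
Before assert v: v ∧ (¬r)
Before v := (¬v) ∧ (¬h): (¬v) ∧ (¬h) ∧ (¬r)
Answer: WP = (¬v) ∧ (¬h) ∧ (¬r)


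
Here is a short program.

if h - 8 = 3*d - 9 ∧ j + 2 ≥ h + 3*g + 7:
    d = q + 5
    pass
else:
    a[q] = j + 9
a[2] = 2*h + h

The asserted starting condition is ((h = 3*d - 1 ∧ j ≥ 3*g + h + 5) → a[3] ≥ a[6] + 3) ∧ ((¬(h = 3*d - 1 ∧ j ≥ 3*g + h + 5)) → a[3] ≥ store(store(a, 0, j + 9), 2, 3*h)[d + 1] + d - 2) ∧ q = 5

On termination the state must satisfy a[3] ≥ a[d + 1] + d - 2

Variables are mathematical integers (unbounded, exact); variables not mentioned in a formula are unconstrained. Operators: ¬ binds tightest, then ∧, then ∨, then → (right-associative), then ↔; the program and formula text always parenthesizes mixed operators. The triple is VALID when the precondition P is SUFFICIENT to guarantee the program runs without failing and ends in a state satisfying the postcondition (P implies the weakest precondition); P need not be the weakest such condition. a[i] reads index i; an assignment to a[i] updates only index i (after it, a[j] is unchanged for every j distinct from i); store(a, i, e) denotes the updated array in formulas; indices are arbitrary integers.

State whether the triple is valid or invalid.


Working backward. After the program, a[3] ≥ a[d + 1] + d - 2 must hold.
Before a[2] := 2*h + h: a[3] ≥ store(a, 2, 3*h)[d + 1] + d - 2
Then branch requires a[3] ≥ store(a, 2, 3*h)[q + 6] + q + 3; else branch requires store(a, q, j + 9)[3] ≥ store(store(a, q, j + 9), 2, 3*h)[d + 1] + d - 2.
Before the if: ((h = 3*d - 1 ∧ j ≥ 3*g + h + 5) → a[3] ≥ store(a, 2, 3*h)[q + 6] + q + 3) ∧ ((¬(h = 3*d - 1 ∧ j ≥ 3*g + h + 5)) → store(a, q, j + 9)[3] ≥ store(store(a, q, j + 9), 2, 3*h)[d + 1] + d - 2)
The weakest precondition is ((h = 3*d - 1 ∧ j ≥ 3*g + h + 5) → a[3] ≥ store(a, 2, 3*h)[q + 6] + q + 3) ∧ ((¬(h = 3*d - 1 ∧ j ≥ 3*g + h + 5)) → store(a, q, j + 9)[3] ≥ store(store(a, q, j + 9), 2, 3*h)[d + 1] + d - 2).
Check whether ((h = 3*d - 1 ∧ j ≥ 3*g + h + 5) → a[3] ≥ a[6] + 3) ∧ ((¬(h = 3*d - 1 ∧ j ≥ 3*g + h + 5)) → a[3] ≥ store(store(a, 0, j + 9), 2, 3*h)[d + 1] + d - 2) ∧ q = 5 implies it.
Countermodel: at the initial state a = {[0] = 4822, [2] = 4, [3] = 4818, [5] = 4, [6] = 4, [11] = 4, elsewhere 4}, d = -1, g = 0, h = -5, j = -53460, q = 5, the precondition holds but the weakest precondition fails.
Answer: invalid


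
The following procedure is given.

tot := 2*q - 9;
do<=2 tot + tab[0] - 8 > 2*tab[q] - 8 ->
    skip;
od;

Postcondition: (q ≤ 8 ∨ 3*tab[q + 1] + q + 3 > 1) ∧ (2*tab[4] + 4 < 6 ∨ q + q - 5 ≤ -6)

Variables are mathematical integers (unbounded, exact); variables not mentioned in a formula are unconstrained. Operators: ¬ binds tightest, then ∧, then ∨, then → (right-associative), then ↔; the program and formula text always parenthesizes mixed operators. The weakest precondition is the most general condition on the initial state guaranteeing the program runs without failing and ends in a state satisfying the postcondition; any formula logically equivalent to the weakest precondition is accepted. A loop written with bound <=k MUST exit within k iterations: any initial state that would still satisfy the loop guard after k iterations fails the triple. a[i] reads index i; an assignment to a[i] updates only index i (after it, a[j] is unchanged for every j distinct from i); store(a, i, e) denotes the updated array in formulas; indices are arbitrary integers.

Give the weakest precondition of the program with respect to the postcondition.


Working backward. After the program, the postcondition (q ≤ 8 ∨ 3*tab[q + 1] + q + 3 > 1) ∧ (2*tab[4] + 4 < 6 ∨ q + q - 5 ≤ -6) must hold; in canonical form it is (q ≤ 8 ∨ 3*tab[q + 1] + q > -2) ∧ (2*tab[4] < 2 ∨ 2*q ≤ -1).
Before the loop (bound <=2), unroll the exhaustion recursion (WP_0 = exit-now case; WP_j = one more guarded iteration, up to j = 2):
  WP_0: (¬(tab[0] + tot > 2*tab[q])) ∧ (q ≤ 8 ∨ 3*tab[q + 1] + q > -2) ∧ (2*tab[4] < 2 ∨ 2*q ≤ -1)
  WP_1: (tab[0] + tot > 2*tab[q] → ((¬(tab[0] + tot > 2*tab[q])) ∧ (q ≤ 8 ∨ 3*tab[q + 1] + q > -2) ∧ (2*tab[4] < 2 ∨ 2*q ≤ -1))) ∧ ((¬(tab[0] + tot > 2*tab[q])) → ((q ≤ 8 ∨ 3*tab[q + 1] + q > -2) ∧ (2*tab[4] < 2 ∨ 2*q ≤ -1)))
  WP_2: (tab[0] + tot > 2*tab[q] → ((tab[0] + tot > 2*tab[q] → ((¬(tab[0] + tot > 2*tab[q])) ∧ (q ≤ 8 ∨ 3*tab[q + 1] + q > -2) ∧ (2*tab[4] < 2 ∨ 2*q ≤ -1))) ∧ ((¬(tab[0] + tot > 2*tab[q])) → ((q ≤ 8 ∨ 3*tab[q + 1] + q > -2) ∧ (2*tab[4] < 2 ∨ 2*q ≤ -1))))) ∧ ((¬(tab[0] + tot > 2*tab[q])) → ((q ≤ 8 ∨ 3*tab[q + 1] + q > -2) ∧ (2*tab[4] < 2 ∨ 2*q ≤ -1)))
So before the loop: (tab[0] + tot > 2*tab[q] → ((tab[0] + tot > 2*tab[q] → ((¬(tab[0] + tot > 2*tab[q])) ∧ (q ≤ 8 ∨ 3*tab[q + 1] + q > -2) ∧ (2*tab[4] < 2 ∨ 2*q ≤ -1))) ∧ ((¬(tab[0] + tot > 2*tab[q])) → ((q ≤ 8 ∨ 3*tab[q + 1] + q > -2) ∧ (2*tab[4] < 2 ∨ 2*q ≤ -1))))) ∧ ((¬(tab[0] + tot > 2*tab[q])) → ((q ≤ 8 ∨ 3*tab[q + 1] + q > -2) ∧ (2*tab[4] < 2 ∨ 2*q ≤ -1)))
Before tot := 2*q - 9: (tab[0] + 2*q > 2*tab[q] + 9 → ((tab[0] + 2*q > 2*tab[q] + 9 → ((¬(tab[0] + 2*q > 2*tab[q] + 9)) ∧ (q ≤ 8 ∨ 3*tab[q + 1] + q > -2) ∧ (2*tab[4] < 2 ∨ 2*q ≤ -1))) ∧ ((¬(tab[0] + 2*q > 2*tab[q] + 9)) → ((q ≤ 8 ∨ 3*tab[q + 1] + q > -2) ∧ (2*tab[4] < 2 ∨ 2*q ≤ -1))))) ∧ ((¬(tab[0] + 2*q > 2*tab[q] + 9)) → ((q ≤ 8 ∨ 3*tab[q + 1] + q > -2) ∧ (2*tab[4] < 2 ∨ 2*q ≤ -1)))
Answer: WP = (tab[0] + 2*q > 2*tab[q] + 9 → ((tab[0] + 2*q > 2*tab[q] + 9 → ((¬(tab[0] + 2*q > 2*tab[q] + 9)) ∧ (q ≤ 8 ∨ 3*tab[q + 1] + q > -2) ∧ (2*tab[4] < 2 ∨ 2*q ≤ -1))) ∧ ((¬(tab[0] + 2*q > 2*tab[q] + 9)) → ((q ≤ 8 ∨ 3*tab[q + 1] + q > -2) ∧ (2*tab[4] < 2 ∨ 2*q ≤ -1))))) ∧ ((¬(tab[0] + 2*q > 2*tab[q] + 9)) → ((q ≤ 8 ∨ 3*tab[q + 1] + q > -2) ∧ (2*tab[4] < 2 ∨ 2*q ≤ -1)))


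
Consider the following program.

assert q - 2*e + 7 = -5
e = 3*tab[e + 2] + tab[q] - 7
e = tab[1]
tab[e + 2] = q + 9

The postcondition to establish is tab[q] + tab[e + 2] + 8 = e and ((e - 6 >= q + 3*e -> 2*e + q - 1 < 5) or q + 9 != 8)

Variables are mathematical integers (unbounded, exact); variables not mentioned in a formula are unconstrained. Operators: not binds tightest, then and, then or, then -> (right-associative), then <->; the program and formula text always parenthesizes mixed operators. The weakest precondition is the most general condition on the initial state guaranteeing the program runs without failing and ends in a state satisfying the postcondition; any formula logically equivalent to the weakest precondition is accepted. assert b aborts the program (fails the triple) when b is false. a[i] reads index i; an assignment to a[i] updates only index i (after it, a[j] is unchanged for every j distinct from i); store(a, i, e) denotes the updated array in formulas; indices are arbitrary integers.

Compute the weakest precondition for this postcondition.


Working backward. After the program, the postcondition tab[q] + tab[e + 2] + 8 = e and ((e - 6 >= q + 3*e -> 2*e + q - 1 < 5) or q + 9 != 8) must hold; in canonical form it is tab[e + 2] + tab[q] = e - 8 and ((2*e + q <= -6 -> 2*e + q < 6) or q != -1).
Before tab[e + 2] := q + 9: store(tab, e + 2, q + 9)[e + 2] + store(tab, e + 2, q + 9)[q] = e - 8 and ((2*e + q <= -6 -> 2*e + q < 6) or q != -1)
Before e := tab[1]: store(tab, tab[1] + 2, q + 9)[tab[1] + 2] + store(tab, tab[1] + 2, q + 9)[q] = tab[1] - 8 and ((2*tab[1] + q <= -6 -> 2*tab[1] + q < 6) or q != -1)
Before e := 3*tab[e + 2] + tab[q] - 7: store(tab, tab[1] + 2, q + 9)[tab[1] + 2] + store(tab, tab[1] + 2, q + 9)[q] = tab[1] - 8 and ((2*tab[1] + q <= -6 -> 2*tab[1] + q < 6) or q != -1)
Before assert q - 2*e + 7 = -5: q = 2*e - 12 and store(tab, tab[1] + 2, q + 9)[tab[1] + 2] + store(tab, tab[1] + 2, q + 9)[q] = tab[1] - 8 and ((2*tab[1] + q <= -6 -> 2*tab[1] + q < 6) or q != -1)
Answer: WP = q = 2*e - 12 and store(tab, tab[1] + 2, q + 9)[tab[1] + 2] + store(tab, tab[1] + 2, q + 9)[q] = tab[1] - 8 and ((2*tab[1] + q <= -6 -> 2*tab[1] + q < 6) or q != -1)


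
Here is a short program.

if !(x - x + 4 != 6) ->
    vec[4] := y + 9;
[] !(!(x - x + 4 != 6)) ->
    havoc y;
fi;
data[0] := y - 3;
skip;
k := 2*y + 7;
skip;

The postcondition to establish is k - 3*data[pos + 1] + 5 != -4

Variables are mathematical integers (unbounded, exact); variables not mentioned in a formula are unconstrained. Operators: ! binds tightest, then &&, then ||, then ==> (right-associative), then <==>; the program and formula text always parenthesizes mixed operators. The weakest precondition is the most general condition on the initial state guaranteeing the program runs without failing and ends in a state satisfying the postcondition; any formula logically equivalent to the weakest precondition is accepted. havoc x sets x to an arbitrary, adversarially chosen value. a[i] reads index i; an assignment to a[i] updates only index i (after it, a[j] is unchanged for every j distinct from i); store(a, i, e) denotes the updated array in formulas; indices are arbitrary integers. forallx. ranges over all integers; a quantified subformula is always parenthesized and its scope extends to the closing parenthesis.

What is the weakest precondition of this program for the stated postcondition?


Working backward. After the program, the postcondition k - 3*data[pos + 1] + 5 != -4 must hold; in canonical form it is k != 3*data[pos + 1] - 9.
Before skip: k != 3*data[pos + 1] - 9
Before k := 2*y + 7: 2*y != 3*data[pos + 1] - 16
Before skip: 2*y != 3*data[pos + 1] - 16
Before data[0] := y - 3: 2*y != 3*store(data, 0, y - 3)[pos + 1] - 16
Then branch requires 2*y != 3*store(data, 0, y - 3)[pos + 1] - 16; else branch requires forall y_1. 2*y_1 != 3*store(data, 0, y_1 - 3)[pos + 1] - 16.
Before the if: forall y_1. 2*y_1 != 3*store(data, 0, y_1 - 3)[pos + 1] - 16
Answer: WP = forall y_1. 2*y_1 != 3*store(data, 0, y_1 - 3)[pos + 1] - 16


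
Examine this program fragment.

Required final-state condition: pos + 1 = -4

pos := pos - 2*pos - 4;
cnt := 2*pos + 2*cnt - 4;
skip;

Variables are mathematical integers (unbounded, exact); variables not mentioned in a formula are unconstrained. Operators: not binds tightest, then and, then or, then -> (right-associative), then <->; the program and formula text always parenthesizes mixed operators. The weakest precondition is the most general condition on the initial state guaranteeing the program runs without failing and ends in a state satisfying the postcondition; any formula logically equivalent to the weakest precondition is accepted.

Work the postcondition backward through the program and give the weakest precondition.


Working backward. After the program, the postcondition pos + 1 = -4 must hold; in canonical form it is pos = -5.
Before skip: pos = -5
Before cnt := 2*pos + 2*cnt - 4: pos = -5
Before pos := pos - 2*pos - 4: pos = 1
Answer: WP = pos = 1


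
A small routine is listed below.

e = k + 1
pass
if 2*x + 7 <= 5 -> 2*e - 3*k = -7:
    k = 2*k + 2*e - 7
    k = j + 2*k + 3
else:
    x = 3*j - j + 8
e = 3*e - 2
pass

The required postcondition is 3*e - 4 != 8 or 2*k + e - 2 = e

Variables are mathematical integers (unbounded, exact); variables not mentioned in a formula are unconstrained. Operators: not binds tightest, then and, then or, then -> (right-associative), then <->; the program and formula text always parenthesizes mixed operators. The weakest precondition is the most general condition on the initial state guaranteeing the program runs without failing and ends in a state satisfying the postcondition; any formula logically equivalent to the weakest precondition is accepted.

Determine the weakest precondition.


Working backward. After the program, the postcondition 3*e - 4 != 8 or 2*k + e - 2 = e must hold; in canonical form it is 3*e != 12 or 2*k = 2.
Before skip: 3*e != 12 or 2*k = 2
Before e := 3*e - 2: 9*e != 18 or 2*k = 2
Then branch requires 9*e != 18 or 8*e + 2*j + 8*k = 24; else branch requires 9*e != 18 or 2*k = 2.
Before the if: ((2*x <= -2 -> 2*e = 3*k - 7) -> (9*e != 18 or 8*e + 2*j + 8*k = 24)) and ((not (2*x <= -2 -> 2*e = 3*k - 7)) -> (9*e != 18 or 2*k = 2))
Before skip: ((2*x <= -2 -> 2*e = 3*k - 7) -> (9*e != 18 or 8*e + 2*j + 8*k = 24)) and ((not (2*x <= -2 -> 2*e = 3*k - 7)) -> (9*e != 18 or 2*k = 2))
Before e := k + 1: ((2*x <= -2 -> k = 9) -> (9*k != 9 or 2*j + 16*k = 16)) and ((not (2*x <= -2 -> k = 9)) -> (9*k != 9 or 2*k = 2))
Answer: WP = ((2*x <= -2 -> k = 9) -> (9*k != 9 or 2*j + 16*k = 16)) and ((not (2*x <= -2 -> k = 9)) -> (9*k != 9 or 2*k = 2))


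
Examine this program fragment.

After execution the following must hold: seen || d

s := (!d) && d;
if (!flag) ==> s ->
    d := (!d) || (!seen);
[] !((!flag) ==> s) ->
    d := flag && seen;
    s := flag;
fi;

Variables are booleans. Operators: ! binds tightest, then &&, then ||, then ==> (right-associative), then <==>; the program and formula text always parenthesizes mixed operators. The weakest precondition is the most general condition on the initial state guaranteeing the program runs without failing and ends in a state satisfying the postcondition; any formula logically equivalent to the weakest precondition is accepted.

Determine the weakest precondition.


Working backward. After the program, seen || d must hold.
Then branch requires true; else branch requires seen || (flag && seen).
Before the if: (!((!flag) ==> s)) ==> (seen || (flag && seen))
Before s := (!d) && d: (!flag) ==> (seen || (flag && seen))
Answer: WP = (!flag) ==> (seen || (flag && seen))


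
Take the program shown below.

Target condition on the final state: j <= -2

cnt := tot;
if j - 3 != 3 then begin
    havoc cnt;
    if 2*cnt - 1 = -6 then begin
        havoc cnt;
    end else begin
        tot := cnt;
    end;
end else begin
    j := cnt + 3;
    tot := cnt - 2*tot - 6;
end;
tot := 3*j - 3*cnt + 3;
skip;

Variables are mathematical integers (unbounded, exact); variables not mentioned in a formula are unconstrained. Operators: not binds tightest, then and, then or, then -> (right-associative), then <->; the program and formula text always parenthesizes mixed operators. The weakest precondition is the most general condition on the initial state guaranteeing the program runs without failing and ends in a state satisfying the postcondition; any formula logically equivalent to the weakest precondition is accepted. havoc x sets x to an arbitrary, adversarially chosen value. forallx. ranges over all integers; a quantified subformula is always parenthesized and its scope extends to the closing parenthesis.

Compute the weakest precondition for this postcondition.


Working backward. After the program, j <= -2 must hold.
Before skip: j <= -2
Before tot := 3*j - 3*cnt + 3: j <= -2
Then branch requires forall cnt_1. ((2*cnt_1 = -5 -> j <= -2) and ((not (2*cnt_1 = -5)) -> j <= -2)); else branch requires cnt <= -5.
Before the if: (j != 6 -> (forall cnt_1. ((2*cnt_1 = -5 -> j <= -2) and ((not (2*cnt_1 = -5)) -> j <= -2)))) and ((not (j != 6)) -> cnt <= -5)
Before cnt := tot: (j != 6 -> (forall cnt_1. ((2*cnt_1 = -5 -> j <= -2) and ((not (2*cnt_1 = -5)) -> j <= -2)))) and ((not (j != 6)) -> tot <= -5)
Answer: WP = (j != 6 -> (forall cnt_1. ((2*cnt_1 = -5 -> j <= -2) and ((not (2*cnt_1 = -5)) -> j <= -2)))) and ((not (j != 6)) -> tot <= -5)


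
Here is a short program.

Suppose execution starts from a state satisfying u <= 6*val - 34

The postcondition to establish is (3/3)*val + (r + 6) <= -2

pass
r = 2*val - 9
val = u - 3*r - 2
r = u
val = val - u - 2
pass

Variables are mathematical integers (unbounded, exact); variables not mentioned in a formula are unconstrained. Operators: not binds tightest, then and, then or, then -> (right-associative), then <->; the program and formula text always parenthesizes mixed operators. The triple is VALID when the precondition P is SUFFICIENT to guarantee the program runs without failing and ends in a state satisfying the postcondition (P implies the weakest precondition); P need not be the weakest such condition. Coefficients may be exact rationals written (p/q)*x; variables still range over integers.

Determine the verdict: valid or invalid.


Working backward. After the program, the postcondition (3/3)*val + (r + 6) <= -2 must hold; in canonical form it is r + val <= -8.
Before skip: r + val <= -8
Before val := val - u - 2: r + val <= u - 6
Before r := u: val <= -6
Before val := u - 3*r - 2: u <= 3*r - 4
Before r := 2*val - 9: u <= 6*val - 31
Before skip: u <= 6*val - 31
The weakest precondition is u <= 6*val - 31.
Check whether u <= 6*val - 34 implies it.
Every state satisfying the precondition satisfies the weakest precondition: the implication holds.
Answer: valid


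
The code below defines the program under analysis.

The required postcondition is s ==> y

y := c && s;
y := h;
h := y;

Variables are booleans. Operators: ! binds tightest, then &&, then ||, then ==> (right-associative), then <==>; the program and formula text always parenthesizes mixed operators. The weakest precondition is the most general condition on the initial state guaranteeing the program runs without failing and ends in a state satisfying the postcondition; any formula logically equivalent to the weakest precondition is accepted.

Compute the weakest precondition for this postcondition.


Working backward. After the program, s ==> y must hold.
Before h := y: s ==> y
Before y := h: s ==> h
Before y := c && s: s ==> h
Answer: WP = s ==> h


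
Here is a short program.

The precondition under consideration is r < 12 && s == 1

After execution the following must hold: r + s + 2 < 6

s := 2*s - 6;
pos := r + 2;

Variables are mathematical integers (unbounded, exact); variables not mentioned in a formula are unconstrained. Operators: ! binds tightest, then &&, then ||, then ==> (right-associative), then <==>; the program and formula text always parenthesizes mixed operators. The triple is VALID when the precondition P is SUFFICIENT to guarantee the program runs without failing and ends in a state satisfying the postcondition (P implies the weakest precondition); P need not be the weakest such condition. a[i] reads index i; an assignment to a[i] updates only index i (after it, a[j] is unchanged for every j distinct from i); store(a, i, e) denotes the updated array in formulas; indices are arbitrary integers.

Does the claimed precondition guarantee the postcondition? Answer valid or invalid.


Working backward. After the program, the postcondition r + s + 2 < 6 must hold; in canonical form it is r + s < 4.
Before pos := r + 2: r + s < 4
Before s := 2*s - 6: r + 2*s < 10
The weakest precondition is r + 2*s < 10.
Check whether r < 12 && s == 1 implies it.
Countermodel: at the initial state r = 8, s = 1, the precondition holds but the weakest precondition fails.
Answer: invalid


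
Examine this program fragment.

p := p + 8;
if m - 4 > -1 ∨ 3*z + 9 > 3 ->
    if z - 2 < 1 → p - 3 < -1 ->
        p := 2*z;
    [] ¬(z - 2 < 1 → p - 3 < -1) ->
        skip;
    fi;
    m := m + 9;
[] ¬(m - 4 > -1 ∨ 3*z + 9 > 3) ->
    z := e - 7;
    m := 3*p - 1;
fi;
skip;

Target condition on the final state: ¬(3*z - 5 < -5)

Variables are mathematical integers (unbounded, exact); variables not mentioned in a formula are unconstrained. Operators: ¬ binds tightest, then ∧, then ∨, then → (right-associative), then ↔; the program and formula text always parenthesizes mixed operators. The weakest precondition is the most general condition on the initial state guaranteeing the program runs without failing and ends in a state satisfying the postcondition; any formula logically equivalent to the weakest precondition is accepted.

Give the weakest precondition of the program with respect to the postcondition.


Working backward. After the program, the postcondition ¬(3*z - 5 < -5) must hold; in canonical form it is ¬(3*z < 0).
Before skip: ¬(3*z < 0)
Then branch requires ((z < 3 → p < 2) → (¬(3*z < 0))) ∧ ((¬(z < 3 → p < 2)) → (¬(3*z < 0))); else branch requires ¬(3*e < 21).
Before the if: ((m > 3 ∨ 3*z > -6) → (((z < 3 → p < 2) → (¬(3*z < 0))) ∧ ((¬(z < 3 → p < 2)) → (¬(3*z < 0))))) ∧ ((¬(m > 3 ∨ 3*z > -6)) → (¬(3*e < 21)))
Before p := p + 8: ((m > 3 ∨ 3*z > -6) → (((z < 3 → p < -6) → (¬(3*z < 0))) ∧ ((¬(z < 3 → p < -6)) → (¬(3*z < 0))))) ∧ ((¬(m > 3 ∨ 3*z > -6)) → (¬(3*e < 21)))
Answer: WP = ((m > 3 ∨ 3*z > -6) → (((z < 3 → p < -6) → (¬(3*z < 0))) ∧ ((¬(z < 3 → p < -6)) → (¬(3*z < 0))))) ∧ ((¬(m > 3 ∨ 3*z > -6)) → (¬(3*e < 21)))
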